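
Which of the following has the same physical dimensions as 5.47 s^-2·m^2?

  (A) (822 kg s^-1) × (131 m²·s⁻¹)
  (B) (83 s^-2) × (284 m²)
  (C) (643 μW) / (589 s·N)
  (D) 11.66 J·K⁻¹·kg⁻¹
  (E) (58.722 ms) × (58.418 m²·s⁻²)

Reference: m²·s⁻².
Each option:
  (A) [kg·s⁻¹] · [m²·s⁻¹] = kg·m²·s⁻²
  (B) [s⁻²] · [m²] = m²·s⁻²  ← same
  (C) [kg·m²·s⁻³] / [kg·m·s⁻¹] = m·s⁻²
  (D) J·kg⁻¹·K⁻¹ = N·m·kg⁻¹·K⁻¹ = m²·s⁻²·K⁻¹
  (E) [s] · [m²·s⁻²] = m²·s⁻¹
Only (B) matches m²·s⁻².

(B)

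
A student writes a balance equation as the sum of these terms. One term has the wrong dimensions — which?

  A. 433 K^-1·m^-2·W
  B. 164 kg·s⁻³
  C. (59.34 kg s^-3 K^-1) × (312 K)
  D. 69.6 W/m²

A.

In SI base units:
  A. W·m⁻²·K⁻¹ = J·s⁻¹·m⁻²·K⁻¹ = kg·s⁻³·K⁻¹
  B. kg·s⁻³
  C. [kg·s⁻³·K⁻¹] · [K] = kg·s⁻³
  D. W·m⁻² = J·s⁻¹·m⁻² = kg·s⁻³
All reduce to kg·s⁻³ except A., which is kg·s⁻³·K⁻¹.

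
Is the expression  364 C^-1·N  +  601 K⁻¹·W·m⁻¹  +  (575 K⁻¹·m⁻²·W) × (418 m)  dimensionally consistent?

Expand each in SI base units:
  364 C^-1·N:  N·C⁻¹ = kg·m·s⁻²·(s·A)⁻¹ = kg·m·s⁻³·A⁻¹
  601 K⁻¹·W·m⁻¹:  W·m⁻¹·K⁻¹ = J·s⁻¹·m⁻¹·K⁻¹ = kg·m·s⁻³·K⁻¹
  (575 K⁻¹·m⁻²·W) × (418 m):  [kg·s⁻³·K⁻¹] · [m] = kg·m·s⁻³·K⁻¹
The terms do not share a single dimension (kg·m·s⁻³·A⁻¹ vs kg·m·s⁻³·K⁻¹).

No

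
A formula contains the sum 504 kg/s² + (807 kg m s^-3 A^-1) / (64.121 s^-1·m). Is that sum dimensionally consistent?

No

Expand each in SI base units:
  504 kg/s²:  kg·s⁻²
  (807 kg m s^-3 A^-1) / (64.121 s^-1·m):  [kg·m·s⁻³·A⁻¹] / [m·s⁻¹] = kg·s⁻²·A⁻¹
kg·s⁻² ≠ kg·s⁻²·A⁻¹, so they cannot be added.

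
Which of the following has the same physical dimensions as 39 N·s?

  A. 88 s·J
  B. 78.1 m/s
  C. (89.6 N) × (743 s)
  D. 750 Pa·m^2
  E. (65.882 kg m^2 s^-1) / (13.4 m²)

Reference: N·s = kg·m·s⁻²·s = kg·m·s⁻¹.
Each option:
  A. J·s = N·m·s = kg·m²·s⁻¹
  B. m·s⁻¹
  C. [kg·m·s⁻²] · [s] = kg·m·s⁻¹  ← same
  D. Pa·m² = N·m⁻²·m² = kg·m·s⁻²
  E. [kg·m²·s⁻¹] / [m²] = kg·s⁻¹
Only C. matches kg·m·s⁻¹.

C.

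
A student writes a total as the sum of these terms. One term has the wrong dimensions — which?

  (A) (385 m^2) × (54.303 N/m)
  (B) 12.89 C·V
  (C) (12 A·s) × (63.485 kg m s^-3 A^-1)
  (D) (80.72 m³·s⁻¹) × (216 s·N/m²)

(C)

In SI base units:
  (A) [m²] · [kg·s⁻²] = kg·m²·s⁻²
  (B) C·V = s·A·J·C⁻¹ = kg·m²·s⁻²
  (C) [s·A] · [kg·m·s⁻³·A⁻¹] = kg·m·s⁻²
  (D) [m³·s⁻¹] · [kg·m⁻¹·s⁻¹] = kg·m²·s⁻²
All reduce to kg·m²·s⁻² except (C), which is kg·m·s⁻².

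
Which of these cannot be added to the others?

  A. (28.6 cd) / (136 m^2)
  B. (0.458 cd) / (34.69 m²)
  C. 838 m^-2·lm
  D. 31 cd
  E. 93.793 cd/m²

In SI base units:
  A. [cd] / [m²] = m⁻²·cd
  B. [cd] / [m²] = m⁻²·cd
  C. lm·m⁻² = cd·m⁻² = m⁻²·cd
  D. cd
  E. cd·m⁻² = m⁻²·cd
All reduce to m⁻²·cd except D., which is cd.

D.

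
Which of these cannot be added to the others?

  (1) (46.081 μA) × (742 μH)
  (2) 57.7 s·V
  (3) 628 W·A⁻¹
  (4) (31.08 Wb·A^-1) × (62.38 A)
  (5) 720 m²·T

Reduce each to base SI dimensions:
  (1) [A] · [kg·m²·s⁻²·A⁻²] = kg·m²·s⁻²·A⁻¹
  (2) V·s = J·C⁻¹·s = kg·m²·s⁻²·A⁻¹
  (3) W·A⁻¹ = J·s⁻¹·A⁻¹ = kg·m²·s⁻³·A⁻¹
  (4) [kg·m²·s⁻²·A⁻²] · [A] = kg·m²·s⁻²·A⁻¹
  (5) T·m² = Wb·m⁻²·m² = kg·m²·s⁻²·A⁻¹
All reduce to kg·m²·s⁻²·A⁻¹ except (3), which is kg·m²·s⁻³·A⁻¹.

(3)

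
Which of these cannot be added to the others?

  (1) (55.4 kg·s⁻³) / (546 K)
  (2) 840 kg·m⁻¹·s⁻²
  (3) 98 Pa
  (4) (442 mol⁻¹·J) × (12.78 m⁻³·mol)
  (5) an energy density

Work out the base dimensions of each:
  (1) [kg·s⁻³] / [K] = kg·s⁻³·K⁻¹
  (2) kg·m⁻¹·s⁻²
  (3) Pa = N·m⁻² = kg·m⁻¹·s⁻²
  (4) [kg·m²·s⁻²·mol⁻¹] · [m⁻³·mol] = kg·m⁻¹·s⁻²
  (5) [energy density] = kg·m⁻¹·s⁻²
All reduce to kg·m⁻¹·s⁻² except (1), which is kg·s⁻³·K⁻¹.

(1)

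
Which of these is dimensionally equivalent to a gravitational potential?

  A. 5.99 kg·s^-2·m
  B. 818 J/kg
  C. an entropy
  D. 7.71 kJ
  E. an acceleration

B.

Reference: [gravitational potential] = m²·s⁻².
Each option:
  A. kg·m·s⁻²
  B. J·kg⁻¹ = N·m·kg⁻¹ = m²·s⁻²  ← same
  C. [entropy] = kg·m²·s⁻²·K⁻¹
  D. J = N·m = kg·m²·s⁻²
  E. [acceleration] = m·s⁻²
Only B. matches m²·s⁻².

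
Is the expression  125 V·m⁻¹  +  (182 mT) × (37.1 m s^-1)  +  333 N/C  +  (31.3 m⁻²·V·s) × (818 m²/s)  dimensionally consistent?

Dimensions:
  125 V·m⁻¹:  V·m⁻¹ = J·C⁻¹·m⁻¹ = kg·m·s⁻³·A⁻¹
  (182 mT) × (37.1 m s^-1):  [kg·s⁻²·A⁻¹] · [m·s⁻¹] = kg·m·s⁻³·A⁻¹
  333 N/C:  N·C⁻¹ = kg·m·s⁻²·(s·A)⁻¹ = kg·m·s⁻³·A⁻¹
  (31.3 m⁻²·V·s) × (818 m²/s):  [kg·s⁻²·A⁻¹] · [m²·s⁻¹] = kg·m²·s⁻³·A⁻¹
The terms do not share a single dimension (kg·m²·s⁻³·A⁻¹ vs kg·m·s⁻³·A⁻¹).

No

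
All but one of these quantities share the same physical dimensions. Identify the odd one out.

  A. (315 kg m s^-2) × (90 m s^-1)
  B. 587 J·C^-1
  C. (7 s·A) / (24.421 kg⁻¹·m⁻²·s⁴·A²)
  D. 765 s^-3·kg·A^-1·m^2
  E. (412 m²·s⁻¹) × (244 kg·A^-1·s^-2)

Reduce each to base SI dimensions:
  A. [kg·m·s⁻²] · [m·s⁻¹] = kg·m²·s⁻³
  B. J·C⁻¹ = N·m·(s·A)⁻¹ = kg·m²·s⁻³·A⁻¹
  C. [s·A] / [kg⁻¹·m⁻²·s⁴·A²] = kg·m²·s⁻³·A⁻¹
  D. kg·m²·s⁻³·A⁻¹
  E. [m²·s⁻¹] · [kg·s⁻²·A⁻¹] = kg·m²·s⁻³·A⁻¹
All reduce to kg·m²·s⁻³·A⁻¹ except A., which is kg·m²·s⁻³.

A.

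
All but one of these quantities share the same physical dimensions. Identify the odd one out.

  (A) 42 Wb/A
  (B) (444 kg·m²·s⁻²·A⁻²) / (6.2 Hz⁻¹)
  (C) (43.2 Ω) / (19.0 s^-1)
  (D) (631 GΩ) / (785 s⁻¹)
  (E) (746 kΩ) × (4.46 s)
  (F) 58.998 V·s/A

(B)

Work out the base dimensions of each:
  (A) Wb·A⁻¹ = V·s·A⁻¹ = kg·m²·s⁻²·A⁻²
  (B) [kg·m²·s⁻²·A⁻²] / [s] = kg·m²·s⁻³·A⁻²
  (C) [kg·m²·s⁻³·A⁻²] / [s⁻¹] = kg·m²·s⁻²·A⁻²
  (D) [kg·m²·s⁻³·A⁻²] / [s⁻¹] = kg·m²·s⁻²·A⁻²
  (E) [kg·m²·s⁻³·A⁻²] · [s] = kg·m²·s⁻²·A⁻²
  (F) V·s·A⁻¹ = J·C⁻¹·s·A⁻¹ = kg·m²·s⁻²·A⁻²
All reduce to kg·m²·s⁻²·A⁻² except (B), which is kg·m²·s⁻³·A⁻².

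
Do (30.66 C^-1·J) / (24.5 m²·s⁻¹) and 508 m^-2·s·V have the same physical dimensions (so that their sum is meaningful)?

Yes

Dimensions:
  (30.66 C^-1·J) / (24.5 m²·s⁻¹):  [kg·m²·s⁻³·A⁻¹] / [m²·s⁻¹] = kg·s⁻²·A⁻¹
  508 m^-2·s·V:  V·s·m⁻² = J·C⁻¹·s·m⁻² = kg·s⁻²·A⁻¹
Both are kg·s⁻²·A⁻¹, so they have the same dimensions and can be added.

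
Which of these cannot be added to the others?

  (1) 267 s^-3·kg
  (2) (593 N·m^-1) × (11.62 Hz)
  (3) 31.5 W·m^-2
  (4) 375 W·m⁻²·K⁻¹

Reduce each to base SI dimensions:
  (1) kg·s⁻³
  (2) [kg·s⁻²] · [s⁻¹] = kg·s⁻³
  (3) W·m⁻² = J·s⁻¹·m⁻² = kg·s⁻³
  (4) W·m⁻²·K⁻¹ = J·s⁻¹·m⁻²·K⁻¹ = kg·s⁻³·K⁻¹
All reduce to kg·s⁻³ except (4), which is kg·s⁻³·K⁻¹.

(4)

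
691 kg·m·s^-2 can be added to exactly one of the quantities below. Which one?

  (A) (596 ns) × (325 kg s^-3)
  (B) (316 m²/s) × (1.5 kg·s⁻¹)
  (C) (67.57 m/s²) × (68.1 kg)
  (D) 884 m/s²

(C)

Reference: kg·m·s⁻².
Each option:
  (A) [s] · [kg·s⁻³] = kg·s⁻²
  (B) [m²·s⁻¹] · [kg·s⁻¹] = kg·m²·s⁻²
  (C) [m·s⁻²] · [kg] = kg·m·s⁻²  ← same
  (D) m·s⁻²
Only (C) matches kg·m·s⁻².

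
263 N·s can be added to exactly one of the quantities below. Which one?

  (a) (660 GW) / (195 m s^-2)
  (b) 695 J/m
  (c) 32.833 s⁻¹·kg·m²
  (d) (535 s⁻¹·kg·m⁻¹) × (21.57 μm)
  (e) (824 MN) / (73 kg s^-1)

Reference: N·s = kg·m·s⁻²·s = kg·m·s⁻¹.
Each option:
  (a) [kg·m²·s⁻³] / [m·s⁻²] = kg·m·s⁻¹  ← same
  (b) J·m⁻¹ = N·m·m⁻¹ = kg·m·s⁻²
  (c) kg·m²·s⁻¹
  (d) [kg·m⁻¹·s⁻¹] · [m] = kg·s⁻¹
  (e) [kg·m·s⁻²] / [kg·s⁻¹] = m·s⁻¹
Only (a) matches kg·m·s⁻¹.

(a)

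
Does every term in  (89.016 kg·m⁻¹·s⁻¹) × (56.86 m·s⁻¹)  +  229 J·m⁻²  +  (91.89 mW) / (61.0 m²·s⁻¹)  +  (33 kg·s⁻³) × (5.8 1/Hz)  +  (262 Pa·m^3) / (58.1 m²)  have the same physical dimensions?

In SI base units:
  (89.016 kg·m⁻¹·s⁻¹) × (56.86 m·s⁻¹):  [kg·m⁻¹·s⁻¹] · [m·s⁻¹] = kg·s⁻²
  229 J·m⁻²:  J·m⁻² = N·m·m⁻² = kg·s⁻²
  (91.89 mW) / (61.0 m²·s⁻¹):  [kg·m²·s⁻³] / [m²·s⁻¹] = kg·s⁻²
  (33 kg·s⁻³) × (5.8 1/Hz):  [kg·s⁻³] · [s] = kg·s⁻²
  (262 Pa·m^3) / (58.1 m²):  [kg·m²·s⁻²] / [m²] = kg·s⁻²
Every term reduces to kg·s⁻².

Yes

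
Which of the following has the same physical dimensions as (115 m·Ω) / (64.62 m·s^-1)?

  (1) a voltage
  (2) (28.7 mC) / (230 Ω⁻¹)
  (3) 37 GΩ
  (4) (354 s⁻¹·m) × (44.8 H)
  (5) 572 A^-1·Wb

(5)

Reference: [kg·m³·s⁻³·A⁻²] / [m·s⁻¹] = kg·m²·s⁻²·A⁻².
Each option:
  (1) [voltage] = kg·m²·s⁻³·A⁻¹
  (2) [s·A] / [kg⁻¹·m⁻²·s³·A²] = kg·m²·s⁻²·A⁻¹
  (3) Ω = V·A⁻¹ = kg·m²·s⁻³·A⁻²
  (4) [m·s⁻¹] · [kg·m²·s⁻²·A⁻²] = kg·m³·s⁻³·A⁻²
  (5) Wb·A⁻¹ = V·s·A⁻¹ = kg·m²·s⁻²·A⁻²  ← same
Only (5) matches kg·m²·s⁻²·A⁻².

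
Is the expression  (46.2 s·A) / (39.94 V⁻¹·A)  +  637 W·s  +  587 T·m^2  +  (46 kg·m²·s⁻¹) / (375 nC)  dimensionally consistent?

Expand each in SI base units:
  (46.2 s·A) / (39.94 V⁻¹·A):  [s·A] / [kg⁻¹·m⁻²·s³·A²] = kg·m²·s⁻²·A⁻¹
  637 W·s:  W·s = J·s⁻¹·s = kg·m²·s⁻²
  587 T·m^2:  T·m² = Wb·m⁻²·m² = kg·m²·s⁻²·A⁻¹
  (46 kg·m²·s⁻¹) / (375 nC):  [kg·m²·s⁻¹] / [s·A] = kg·m²·s⁻²·A⁻¹
The terms do not share a single dimension (kg·m²·s⁻² vs kg·m²·s⁻²·A⁻¹).

No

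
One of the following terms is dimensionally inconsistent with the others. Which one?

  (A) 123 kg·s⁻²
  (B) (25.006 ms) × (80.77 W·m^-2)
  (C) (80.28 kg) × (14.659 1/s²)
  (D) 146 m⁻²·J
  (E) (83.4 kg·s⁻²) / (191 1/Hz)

(E)

Expand each in SI base units:
  (A) kg·s⁻²
  (B) [s] · [kg·s⁻³] = kg·s⁻²
  (C) [kg] · [s⁻²] = kg·s⁻²
  (D) J·m⁻² = N·m·m⁻² = kg·s⁻²
  (E) [kg·s⁻²] / [s] = kg·s⁻³
All reduce to kg·s⁻² except (E), which is kg·s⁻³.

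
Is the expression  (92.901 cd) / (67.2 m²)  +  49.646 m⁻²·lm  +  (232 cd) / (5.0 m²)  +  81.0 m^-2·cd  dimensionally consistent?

Work out the base dimensions of each:
  (92.901 cd) / (67.2 m²):  [cd] / [m²] = m⁻²·cd
  49.646 m⁻²·lm:  lm·m⁻² = cd·m⁻² = m⁻²·cd
  (232 cd) / (5.0 m²):  [cd] / [m²] = m⁻²·cd
  81.0 m^-2·cd:  cd·m⁻² = m⁻²·cd
Every term reduces to m⁻²·cd.

Yes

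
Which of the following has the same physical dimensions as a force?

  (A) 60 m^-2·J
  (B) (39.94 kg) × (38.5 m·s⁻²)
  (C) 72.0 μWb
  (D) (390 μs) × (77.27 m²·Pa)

(B)

Reference: [force] = kg·m·s⁻².
Each option:
  (A) J·m⁻² = N·m·m⁻² = kg·s⁻²
  (B) [kg] · [m·s⁻²] = kg·m·s⁻²  ← same
  (C) Wb = V·s = kg·m²·s⁻²·A⁻¹
  (D) [s] · [kg·m·s⁻²] = kg·m·s⁻¹
Only (B) matches kg·m·s⁻².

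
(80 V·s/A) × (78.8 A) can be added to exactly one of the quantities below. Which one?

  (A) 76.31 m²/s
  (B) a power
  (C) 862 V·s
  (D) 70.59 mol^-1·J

Reference: [kg·m²·s⁻²·A⁻²] · [A] = kg·m²·s⁻²·A⁻¹.
Each option:
  (A) m²·s⁻¹
  (B) [power] = kg·m²·s⁻³
  (C) V·s = J·C⁻¹·s = kg·m²·s⁻²·A⁻¹  ← same
  (D) J·mol⁻¹ = N·m·mol⁻¹ = kg·m²·s⁻²·mol⁻¹
Only (C) matches kg·m²·s⁻²·A⁻¹.

(C)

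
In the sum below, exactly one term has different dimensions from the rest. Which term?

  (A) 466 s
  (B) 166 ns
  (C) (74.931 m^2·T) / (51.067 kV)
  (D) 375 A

(D)

Work out the base dimensions of each:
  (A) s
  (B) s
  (C) [kg·m²·s⁻²·A⁻¹] / [kg·m²·s⁻³·A⁻¹] = s
  (D) A
All reduce to s except (D), which is A.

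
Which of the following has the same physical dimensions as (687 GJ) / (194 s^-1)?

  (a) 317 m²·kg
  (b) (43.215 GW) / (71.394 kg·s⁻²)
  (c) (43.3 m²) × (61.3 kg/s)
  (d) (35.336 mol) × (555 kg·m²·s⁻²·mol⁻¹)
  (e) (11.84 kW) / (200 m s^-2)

(c)

Reference: [kg·m²·s⁻²] / [s⁻¹] = kg·m²·s⁻¹.
Each option:
  (a) kg·m²
  (b) [kg·m²·s⁻³] / [kg·s⁻²] = m²·s⁻¹
  (c) [m²] · [kg·s⁻¹] = kg·m²·s⁻¹  ← same
  (d) [mol] · [kg·m²·s⁻²·mol⁻¹] = kg·m²·s⁻²
  (e) [kg·m²·s⁻³] / [m·s⁻²] = kg·m·s⁻¹
Only (c) matches kg·m²·s⁻¹.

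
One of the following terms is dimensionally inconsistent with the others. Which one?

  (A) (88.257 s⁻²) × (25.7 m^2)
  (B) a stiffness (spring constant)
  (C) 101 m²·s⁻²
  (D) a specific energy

Reduce each to base SI dimensions:
  (A) [s⁻²] · [m²] = m²·s⁻²
  (B) [stiffness (spring constant)] = kg·s⁻²
  (C) m²·s⁻²
  (D) [specific energy] = m²·s⁻²
All reduce to m²·s⁻² except (B), which is kg·s⁻².

(B)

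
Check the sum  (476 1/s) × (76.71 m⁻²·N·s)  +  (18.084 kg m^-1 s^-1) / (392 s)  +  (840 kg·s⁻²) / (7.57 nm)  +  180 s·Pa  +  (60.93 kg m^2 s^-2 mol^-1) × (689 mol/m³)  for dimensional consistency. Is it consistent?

Dimensions:
  (476 1/s) × (76.71 m⁻²·N·s):  [s⁻¹] · [kg·m⁻¹·s⁻¹] = kg·m⁻¹·s⁻²
  (18.084 kg m^-1 s^-1) / (392 s):  [kg·m⁻¹·s⁻¹] / [s] = kg·m⁻¹·s⁻²
  (840 kg·s⁻²) / (7.57 nm):  [kg·s⁻²] / [m] = kg·m⁻¹·s⁻²
  180 s·Pa:  Pa·s = N·m⁻²·s = kg·m⁻¹·s⁻¹
  (60.93 kg m^2 s^-2 mol^-1) × (689 mol/m³):  [kg·m²·s⁻²·mol⁻¹] · [m⁻³·mol] = kg·m⁻¹·s⁻²
The terms do not share a single dimension (kg·m⁻¹·s⁻² vs kg·m⁻¹·s⁻¹).

No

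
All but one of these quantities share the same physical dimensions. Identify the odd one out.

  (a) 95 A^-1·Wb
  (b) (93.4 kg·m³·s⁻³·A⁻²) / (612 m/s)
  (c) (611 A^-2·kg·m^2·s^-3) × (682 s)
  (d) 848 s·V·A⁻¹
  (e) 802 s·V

Expand each in SI base units:
  (a) Wb·A⁻¹ = V·s·A⁻¹ = kg·m²·s⁻²·A⁻²
  (b) [kg·m³·s⁻³·A⁻²] / [m·s⁻¹] = kg·m²·s⁻²·A⁻²
  (c) [kg·m²·s⁻³·A⁻²] · [s] = kg·m²·s⁻²·A⁻²
  (d) V·s·A⁻¹ = J·C⁻¹·s·A⁻¹ = kg·m²·s⁻²·A⁻²
  (e) V·s = J·C⁻¹·s = kg·m²·s⁻²·A⁻¹
All reduce to kg·m²·s⁻²·A⁻² except (e), which is kg·m²·s⁻²·A⁻¹.

(e)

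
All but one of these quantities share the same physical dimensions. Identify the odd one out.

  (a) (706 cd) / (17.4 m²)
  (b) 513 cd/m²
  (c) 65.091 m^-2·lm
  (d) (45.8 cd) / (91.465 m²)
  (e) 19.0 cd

Reduce each to base SI dimensions:
  (a) [cd] / [m²] = m⁻²·cd
  (b) cd·m⁻² = m⁻²·cd
  (c) lm·m⁻² = cd·m⁻² = m⁻²·cd
  (d) [cd] / [m²] = m⁻²·cd
  (e) cd
All reduce to m⁻²·cd except (e), which is cd.

(e)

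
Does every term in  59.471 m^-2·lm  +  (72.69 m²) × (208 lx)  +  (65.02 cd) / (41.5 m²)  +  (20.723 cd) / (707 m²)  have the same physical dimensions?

Dimensions:
  59.471 m^-2·lm:  lm·m⁻² = cd·m⁻² = m⁻²·cd
  (72.69 m²) × (208 lx):  [m²] · [m⁻²·cd] = cd
  (65.02 cd) / (41.5 m²):  [cd] / [m²] = m⁻²·cd
  (20.723 cd) / (707 m²):  [cd] / [m²] = m⁻²·cd
The terms do not share a single dimension (cd vs m⁻²·cd).

No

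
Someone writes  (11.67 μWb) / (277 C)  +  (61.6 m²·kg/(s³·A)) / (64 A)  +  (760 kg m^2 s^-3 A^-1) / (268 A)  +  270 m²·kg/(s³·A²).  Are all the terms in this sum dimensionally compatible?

Yes

Work out the base dimensions of each:
  (11.67 μWb) / (277 C):  [kg·m²·s⁻²·A⁻¹] / [s·A] = kg·m²·s⁻³·A⁻²
  (61.6 m²·kg/(s³·A)) / (64 A):  [kg·m²·s⁻³·A⁻¹] / [A] = kg·m²·s⁻³·A⁻²
  (760 kg m^2 s^-3 A^-1) / (268 A):  [kg·m²·s⁻³·A⁻¹] / [A] = kg·m²·s⁻³·A⁻²
  270 m²·kg/(s³·A²):  kg·m²·s⁻³·A⁻²
Every term reduces to kg·m²·s⁻³·A⁻².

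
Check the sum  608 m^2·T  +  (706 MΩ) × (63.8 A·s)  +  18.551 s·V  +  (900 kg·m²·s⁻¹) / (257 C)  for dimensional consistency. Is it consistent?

Dimensions:
  608 m^2·T:  T·m² = Wb·m⁻²·m² = kg·m²·s⁻²·A⁻¹
  (706 MΩ) × (63.8 A·s):  [kg·m²·s⁻³·A⁻²] · [s·A] = kg·m²·s⁻²·A⁻¹
  18.551 s·V:  V·s = J·C⁻¹·s = kg·m²·s⁻²·A⁻¹
  (900 kg·m²·s⁻¹) / (257 C):  [kg·m²·s⁻¹] / [s·A] = kg·m²·s⁻²·A⁻¹
Every term reduces to kg·m²·s⁻²·A⁻¹.

Yes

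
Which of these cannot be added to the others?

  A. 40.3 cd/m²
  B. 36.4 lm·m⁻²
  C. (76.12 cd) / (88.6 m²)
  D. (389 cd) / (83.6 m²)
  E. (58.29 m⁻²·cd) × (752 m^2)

Dimensions:
  A. cd·m⁻² = m⁻²·cd
  B. lm·m⁻² = cd·m⁻² = m⁻²·cd
  C. [cd] / [m²] = m⁻²·cd
  D. [cd] / [m²] = m⁻²·cd
  E. [m⁻²·cd] · [m²] = cd
All reduce to m⁻²·cd except E., which is cd.

E.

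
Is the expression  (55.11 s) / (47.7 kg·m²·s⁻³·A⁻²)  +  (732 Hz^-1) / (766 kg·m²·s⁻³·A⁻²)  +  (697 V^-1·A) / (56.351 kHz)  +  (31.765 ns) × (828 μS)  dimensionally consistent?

In SI base units:
  (55.11 s) / (47.7 kg·m²·s⁻³·A⁻²):  [s] / [kg·m²·s⁻³·A⁻²] = kg⁻¹·m⁻²·s⁴·A²
  (732 Hz^-1) / (766 kg·m²·s⁻³·A⁻²):  [s] / [kg·m²·s⁻³·A⁻²] = kg⁻¹·m⁻²·s⁴·A²
  (697 V^-1·A) / (56.351 kHz):  [kg⁻¹·m⁻²·s³·A²] / [s⁻¹] = kg⁻¹·m⁻²·s⁴·A²
  (31.765 ns) × (828 μS):  [s] · [kg⁻¹·m⁻²·s³·A²] = kg⁻¹·m⁻²·s⁴·A²
Every term reduces to kg⁻¹·m⁻²·s⁴·A².

Yes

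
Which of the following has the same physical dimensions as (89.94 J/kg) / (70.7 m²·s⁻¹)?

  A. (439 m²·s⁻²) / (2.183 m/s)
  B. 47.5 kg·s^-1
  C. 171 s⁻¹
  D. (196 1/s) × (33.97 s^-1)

C.

Reference: [m²·s⁻²] / [m²·s⁻¹] = s⁻¹.
Each option:
  A. [m²·s⁻²] / [m·s⁻¹] = m·s⁻¹
  B. kg·s⁻¹
  C. s⁻¹  ← same
  D. [s⁻¹] · [s⁻¹] = s⁻²
Only C. matches s⁻¹.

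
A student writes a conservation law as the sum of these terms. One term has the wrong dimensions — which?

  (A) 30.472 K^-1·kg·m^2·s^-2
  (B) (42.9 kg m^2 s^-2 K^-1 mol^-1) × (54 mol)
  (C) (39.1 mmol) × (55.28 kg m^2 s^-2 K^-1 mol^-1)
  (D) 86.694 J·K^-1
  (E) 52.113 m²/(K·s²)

In SI base units:
  (A) kg·m²·s⁻²·K⁻¹
  (B) [kg·m²·s⁻²·K⁻¹·mol⁻¹] · [mol] = kg·m²·s⁻²·K⁻¹
  (C) [mol] · [kg·m²·s⁻²·K⁻¹·mol⁻¹] = kg·m²·s⁻²·K⁻¹
  (D) J·K⁻¹ = N·m·K⁻¹ = kg·m²·s⁻²·K⁻¹
  (E) m²·s⁻²·K⁻¹
All reduce to kg·m²·s⁻²·K⁻¹ except (E), which is m²·s⁻²·K⁻¹.

(E)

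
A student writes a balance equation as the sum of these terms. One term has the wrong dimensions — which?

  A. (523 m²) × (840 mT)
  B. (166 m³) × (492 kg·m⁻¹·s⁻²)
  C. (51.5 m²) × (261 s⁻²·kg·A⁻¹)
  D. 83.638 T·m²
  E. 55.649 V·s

Reduce each to base SI dimensions:
  A. [m²] · [kg·s⁻²·A⁻¹] = kg·m²·s⁻²·A⁻¹
  B. [m³] · [kg·m⁻¹·s⁻²] = kg·m²·s⁻²
  C. [m²] · [kg·s⁻²·A⁻¹] = kg·m²·s⁻²·A⁻¹
  D. T·m² = Wb·m⁻²·m² = kg·m²·s⁻²·A⁻¹
  E. V·s = J·C⁻¹·s = kg·m²·s⁻²·A⁻¹
All reduce to kg·m²·s⁻²·A⁻¹ except B., which is kg·m²·s⁻².

B.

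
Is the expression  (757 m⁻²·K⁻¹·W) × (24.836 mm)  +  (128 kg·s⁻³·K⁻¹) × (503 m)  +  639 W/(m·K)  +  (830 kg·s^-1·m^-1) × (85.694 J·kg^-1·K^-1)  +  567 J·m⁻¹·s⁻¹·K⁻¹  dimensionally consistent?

Reduce each to base SI dimensions:
  (757 m⁻²·K⁻¹·W) × (24.836 mm):  [kg·s⁻³·K⁻¹] · [m] = kg·m·s⁻³·K⁻¹
  (128 kg·s⁻³·K⁻¹) × (503 m):  [kg·s⁻³·K⁻¹] · [m] = kg·m·s⁻³·K⁻¹
  639 W/(m·K):  W·m⁻¹·K⁻¹ = J·s⁻¹·m⁻¹·K⁻¹ = kg·m·s⁻³·K⁻¹
  (830 kg·s^-1·m^-1) × (85.694 J·kg^-1·K^-1):  [kg·m⁻¹·s⁻¹] · [m²·s⁻²·K⁻¹] = kg·m·s⁻³·K⁻¹
  567 J·m⁻¹·s⁻¹·K⁻¹:  J·s⁻¹·m⁻¹·K⁻¹ = N·m·s⁻¹·m⁻¹·K⁻¹ = kg·m·s⁻³·K⁻¹
Every term reduces to kg·m·s⁻³·K⁻¹.

Yes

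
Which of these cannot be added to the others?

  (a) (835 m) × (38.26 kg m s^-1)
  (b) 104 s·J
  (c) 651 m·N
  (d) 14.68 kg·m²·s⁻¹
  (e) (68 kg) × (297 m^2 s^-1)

(c)

In SI base units:
  (a) [m] · [kg·m·s⁻¹] = kg·m²·s⁻¹
  (b) J·s = N·m·s = kg·m²·s⁻¹
  (c) N·m = kg·m·s⁻²·m = kg·m²·s⁻²
  (d) kg·m²·s⁻¹
  (e) [kg] · [m²·s⁻¹] = kg·m²·s⁻¹
All reduce to kg·m²·s⁻¹ except (c), which is kg·m²·s⁻².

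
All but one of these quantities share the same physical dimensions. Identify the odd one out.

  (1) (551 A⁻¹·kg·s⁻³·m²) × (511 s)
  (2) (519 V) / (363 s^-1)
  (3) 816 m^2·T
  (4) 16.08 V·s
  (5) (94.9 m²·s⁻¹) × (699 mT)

Work out the base dimensions of each:
  (1) [kg·m²·s⁻³·A⁻¹] · [s] = kg·m²·s⁻²·A⁻¹
  (2) [kg·m²·s⁻³·A⁻¹] / [s⁻¹] = kg·m²·s⁻²·A⁻¹
  (3) T·m² = Wb·m⁻²·m² = kg·m²·s⁻²·A⁻¹
  (4) V·s = J·C⁻¹·s = kg·m²·s⁻²·A⁻¹
  (5) [m²·s⁻¹] · [kg·s⁻²·A⁻¹] = kg·m²·s⁻³·A⁻¹
All reduce to kg·m²·s⁻²·A⁻¹ except (5), which is kg·m²·s⁻³·A⁻¹.

(5)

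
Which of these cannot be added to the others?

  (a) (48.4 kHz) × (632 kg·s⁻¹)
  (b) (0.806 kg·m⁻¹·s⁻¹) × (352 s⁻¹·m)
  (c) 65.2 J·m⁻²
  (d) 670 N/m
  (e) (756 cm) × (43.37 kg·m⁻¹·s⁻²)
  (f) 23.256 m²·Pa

Reduce each to base SI dimensions:
  (a) [s⁻¹] · [kg·s⁻¹] = kg·s⁻²
  (b) [kg·m⁻¹·s⁻¹] · [m·s⁻¹] = kg·s⁻²
  (c) J·m⁻² = N·m·m⁻² = kg·s⁻²
  (d) N·m⁻¹ = kg·m·s⁻²·m⁻¹ = kg·s⁻²
  (e) [m] · [kg·m⁻¹·s⁻²] = kg·s⁻²
  (f) Pa·m² = N·m⁻²·m² = kg·m·s⁻²
All reduce to kg·s⁻² except (f), which is kg·m·s⁻².

(f)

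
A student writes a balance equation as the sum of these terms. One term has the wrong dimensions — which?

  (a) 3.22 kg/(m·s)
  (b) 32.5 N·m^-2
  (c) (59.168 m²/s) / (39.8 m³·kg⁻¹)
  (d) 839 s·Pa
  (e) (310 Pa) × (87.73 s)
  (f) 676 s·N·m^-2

In SI base units:
  (a) kg·m⁻¹·s⁻¹
  (b) N·m⁻² = kg·m·s⁻²·m⁻² = kg·m⁻¹·s⁻²
  (c) [m²·s⁻¹] / [kg⁻¹·m³] = kg·m⁻¹·s⁻¹
  (d) Pa·s = N·m⁻²·s = kg·m⁻¹·s⁻¹
  (e) [kg·m⁻¹·s⁻²] · [s] = kg·m⁻¹·s⁻¹
  (f) N·s·m⁻² = kg·m·s⁻²·s·m⁻² = kg·m⁻¹·s⁻¹
All reduce to kg·m⁻¹·s⁻¹ except (b), which is kg·m⁻¹·s⁻².

(b)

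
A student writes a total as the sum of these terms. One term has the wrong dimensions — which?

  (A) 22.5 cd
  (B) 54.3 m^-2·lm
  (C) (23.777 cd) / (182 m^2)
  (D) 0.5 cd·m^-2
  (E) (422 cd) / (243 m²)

(A)

Dimensions:
  (A) cd
  (B) lm·m⁻² = cd·m⁻² = m⁻²·cd
  (C) [cd] / [m²] = m⁻²·cd
  (D) cd·m⁻² = m⁻²·cd
  (E) [cd] / [m²] = m⁻²·cd
All reduce to m⁻²·cd except (A), which is cd.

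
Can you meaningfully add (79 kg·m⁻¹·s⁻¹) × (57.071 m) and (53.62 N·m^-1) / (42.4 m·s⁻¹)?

No

Reduce each to base SI dimensions:
  (79 kg·m⁻¹·s⁻¹) × (57.071 m):  [kg·m⁻¹·s⁻¹] · [m] = kg·s⁻¹
  (53.62 N·m^-1) / (42.4 m·s⁻¹):  [kg·s⁻²] / [m·s⁻¹] = kg·m⁻¹·s⁻¹
kg·s⁻¹ ≠ kg·m⁻¹·s⁻¹, so they cannot be added.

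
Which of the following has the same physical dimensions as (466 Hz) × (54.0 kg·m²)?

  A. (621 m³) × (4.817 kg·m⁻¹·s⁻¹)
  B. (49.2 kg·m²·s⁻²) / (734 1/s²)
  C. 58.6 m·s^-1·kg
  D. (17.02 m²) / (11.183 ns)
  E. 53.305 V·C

Reference: [s⁻¹] · [kg·m²] = kg·m²·s⁻¹.
Each option:
  A. [m³] · [kg·m⁻¹·s⁻¹] = kg·m²·s⁻¹  ← same
  B. [kg·m²·s⁻²] / [s⁻²] = kg·m²
  C. kg·m·s⁻¹
  D. [m²] / [s] = m²·s⁻¹
  E. C·V = s·A·J·C⁻¹ = kg·m²·s⁻²
Only A. matches kg·m²·s⁻¹.

A.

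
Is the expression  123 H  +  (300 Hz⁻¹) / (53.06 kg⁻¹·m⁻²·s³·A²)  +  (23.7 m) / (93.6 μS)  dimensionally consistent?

Dimensions:
  123 H:  H = V·s·A⁻¹ = kg·m²·s⁻²·A⁻²
  (300 Hz⁻¹) / (53.06 kg⁻¹·m⁻²·s³·A²):  [s] / [kg⁻¹·m⁻²·s³·A²] = kg·m²·s⁻²·A⁻²
  (23.7 m) / (93.6 μS):  [m] / [kg⁻¹·m⁻²·s³·A²] = kg·m³·s⁻³·A⁻²
The terms do not share a single dimension (kg·m²·s⁻²·A⁻² vs kg·m³·s⁻³·A⁻²).

No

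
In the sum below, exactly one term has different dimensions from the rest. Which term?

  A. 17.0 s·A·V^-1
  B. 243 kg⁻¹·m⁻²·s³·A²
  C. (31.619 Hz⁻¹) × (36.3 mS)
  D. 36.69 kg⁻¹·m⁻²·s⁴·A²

In SI base units:
  A. A·s·V⁻¹ = A·s·(J·C⁻¹)⁻¹ = kg⁻¹·m⁻²·s⁴·A²
  B. kg⁻¹·m⁻²·s³·A²
  C. [s] · [kg⁻¹·m⁻²·s³·A²] = kg⁻¹·m⁻²·s⁴·A²
  D. kg⁻¹·m⁻²·s⁴·A²
All reduce to kg⁻¹·m⁻²·s⁴·A² except B., which is kg⁻¹·m⁻²·s³·A².

B.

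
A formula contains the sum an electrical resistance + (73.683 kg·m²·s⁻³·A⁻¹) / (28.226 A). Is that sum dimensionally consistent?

In SI base units:
  an electrical resistance:  [electrical resistance] = kg·m²·s⁻³·A⁻²
  (73.683 kg·m²·s⁻³·A⁻¹) / (28.226 A):  [kg·m²·s⁻³·A⁻¹] / [A] = kg·m²·s⁻³·A⁻²
Both are kg·m²·s⁻³·A⁻², so they have the same dimensions and can be added.

Yes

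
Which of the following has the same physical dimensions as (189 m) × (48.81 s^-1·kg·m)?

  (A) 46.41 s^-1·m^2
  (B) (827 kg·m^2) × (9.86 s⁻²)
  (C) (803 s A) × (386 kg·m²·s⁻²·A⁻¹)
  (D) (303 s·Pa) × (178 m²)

(C)

Reference: [m] · [kg·m·s⁻¹] = kg·m²·s⁻¹.
Each option:
  (A) m²·s⁻¹
  (B) [kg·m²] · [s⁻²] = kg·m²·s⁻²
  (C) [s·A] · [kg·m²·s⁻²·A⁻¹] = kg·m²·s⁻¹  ← same
  (D) [kg·m⁻¹·s⁻¹] · [m²] = kg·m·s⁻¹
Only (C) matches kg·m²·s⁻¹.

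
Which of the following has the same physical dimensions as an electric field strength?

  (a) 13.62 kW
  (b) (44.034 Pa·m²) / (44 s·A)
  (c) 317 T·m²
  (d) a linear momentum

Reference: [electric field strength] = kg·m·s⁻³·A⁻¹.
Each option:
  (a) W = J·s⁻¹ = kg·m²·s⁻³
  (b) [kg·m·s⁻²] / [s·A] = kg·m·s⁻³·A⁻¹  ← same
  (c) T·m² = Wb·m⁻²·m² = kg·m²·s⁻²·A⁻¹
  (d) [linear momentum] = kg·m·s⁻¹
Only (b) matches kg·m·s⁻³·A⁻¹.

(b)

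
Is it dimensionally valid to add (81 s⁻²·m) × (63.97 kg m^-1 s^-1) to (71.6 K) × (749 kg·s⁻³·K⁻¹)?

Yes

Expand each in SI base units:
  (81 s⁻²·m) × (63.97 kg m^-1 s^-1):  [m·s⁻²] · [kg·m⁻¹·s⁻¹] = kg·s⁻³
  (71.6 K) × (749 kg·s⁻³·K⁻¹):  [K] · [kg·s⁻³·K⁻¹] = kg·s⁻³
Both are kg·s⁻³, so they have the same dimensions and can be added.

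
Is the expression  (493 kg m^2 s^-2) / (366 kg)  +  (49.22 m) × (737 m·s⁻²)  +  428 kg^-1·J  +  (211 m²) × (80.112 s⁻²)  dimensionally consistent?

Yes

Dimensions:
  (493 kg m^2 s^-2) / (366 kg):  [kg·m²·s⁻²] / [kg] = m²·s⁻²
  (49.22 m) × (737 m·s⁻²):  [m] · [m·s⁻²] = m²·s⁻²
  428 kg^-1·J:  J·kg⁻¹ = N·m·kg⁻¹ = m²·s⁻²
  (211 m²) × (80.112 s⁻²):  [m²] · [s⁻²] = m²·s⁻²
Every term reduces to m²·s⁻².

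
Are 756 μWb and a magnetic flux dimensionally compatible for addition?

Dimensions:
  756 μWb:  Wb = V·s = kg·m²·s⁻²·A⁻¹
  a magnetic flux:  [magnetic flux] = kg·m²·s⁻²·A⁻¹
Both are kg·m²·s⁻²·A⁻¹, so they have the same dimensions and can be added.

Yes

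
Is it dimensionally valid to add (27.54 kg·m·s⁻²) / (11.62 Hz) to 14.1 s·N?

Reduce each to base SI dimensions:
  (27.54 kg·m·s⁻²) / (11.62 Hz):  [kg·m·s⁻²] / [s⁻¹] = kg·m·s⁻¹
  14.1 s·N:  N·s = kg·m·s⁻²·s = kg·m·s⁻¹
Both are kg·m·s⁻¹, so they have the same dimensions and can be added.

Yes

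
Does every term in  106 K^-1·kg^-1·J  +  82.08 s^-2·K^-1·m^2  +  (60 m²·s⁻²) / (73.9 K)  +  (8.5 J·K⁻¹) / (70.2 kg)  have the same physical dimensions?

Yes

In SI base units:
  106 K^-1·kg^-1·J:  J·kg⁻¹·K⁻¹ = N·m·kg⁻¹·K⁻¹ = m²·s⁻²·K⁻¹
  82.08 s^-2·K^-1·m^2:  m²·s⁻²·K⁻¹
  (60 m²·s⁻²) / (73.9 K):  [m²·s⁻²] / [K] = m²·s⁻²·K⁻¹
  (8.5 J·K⁻¹) / (70.2 kg):  [kg·m²·s⁻²·K⁻¹] / [kg] = m²·s⁻²·K⁻¹
Every term reduces to m²·s⁻²·K⁻¹.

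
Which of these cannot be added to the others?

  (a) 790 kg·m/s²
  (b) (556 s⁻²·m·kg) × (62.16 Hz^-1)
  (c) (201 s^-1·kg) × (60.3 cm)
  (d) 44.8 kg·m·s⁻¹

(a)

Expand each in SI base units:
  (a) kg·m·s⁻²
  (b) [kg·m·s⁻²] · [s] = kg·m·s⁻¹
  (c) [kg·s⁻¹] · [m] = kg·m·s⁻¹
  (d) kg·m·s⁻¹
All reduce to kg·m·s⁻¹ except (a), which is kg·m·s⁻².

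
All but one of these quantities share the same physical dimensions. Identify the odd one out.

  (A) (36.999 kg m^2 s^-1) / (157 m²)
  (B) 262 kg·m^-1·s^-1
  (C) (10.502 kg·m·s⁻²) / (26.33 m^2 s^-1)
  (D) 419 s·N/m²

Dimensions:
  (A) [kg·m²·s⁻¹] / [m²] = kg·s⁻¹
  (B) kg·m⁻¹·s⁻¹
  (C) [kg·m·s⁻²] / [m²·s⁻¹] = kg·m⁻¹·s⁻¹
  (D) N·s·m⁻² = kg·m·s⁻²·s·m⁻² = kg·m⁻¹·s⁻¹
All reduce to kg·m⁻¹·s⁻¹ except (A), which is kg·s⁻¹.

(A)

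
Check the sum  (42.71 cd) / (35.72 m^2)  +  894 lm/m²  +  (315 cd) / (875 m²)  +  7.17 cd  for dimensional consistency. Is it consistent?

No

Reduce each to base SI dimensions:
  (42.71 cd) / (35.72 m^2):  [cd] / [m²] = m⁻²·cd
  894 lm/m²:  lm·m⁻² = cd·m⁻² = m⁻²·cd
  (315 cd) / (875 m²):  [cd] / [m²] = m⁻²·cd
  7.17 cd:  cd
The terms do not share a single dimension (cd vs m⁻²·cd).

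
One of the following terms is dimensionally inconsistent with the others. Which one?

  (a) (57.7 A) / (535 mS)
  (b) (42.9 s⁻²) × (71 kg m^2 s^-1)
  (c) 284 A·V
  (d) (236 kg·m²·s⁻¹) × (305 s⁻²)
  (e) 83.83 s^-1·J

Work out the base dimensions of each:
  (a) [A] / [kg⁻¹·m⁻²·s³·A²] = kg·m²·s⁻³·A⁻¹
  (b) [s⁻²] · [kg·m²·s⁻¹] = kg·m²·s⁻³
  (c) V·A = J·C⁻¹·A = kg·m²·s⁻³
  (d) [kg·m²·s⁻¹] · [s⁻²] = kg·m²·s⁻³
  (e) J·s⁻¹ = N·m·s⁻¹ = kg·m²·s⁻³
All reduce to kg·m²·s⁻³ except (a), which is kg·m²·s⁻³·A⁻¹.

(a)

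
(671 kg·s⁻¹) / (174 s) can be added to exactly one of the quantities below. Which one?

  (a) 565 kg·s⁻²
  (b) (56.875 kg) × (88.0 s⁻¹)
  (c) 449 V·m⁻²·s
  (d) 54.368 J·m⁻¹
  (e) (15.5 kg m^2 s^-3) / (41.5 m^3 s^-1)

Reference: [kg·s⁻¹] / [s] = kg·s⁻².
Each option:
  (a) kg·s⁻²  ← same
  (b) [kg] · [s⁻¹] = kg·s⁻¹
  (c) V·s·m⁻² = J·C⁻¹·s·m⁻² = kg·s⁻²·A⁻¹
  (d) J·m⁻¹ = N·m·m⁻¹ = kg·m·s⁻²
  (e) [kg·m²·s⁻³] / [m³·s⁻¹] = kg·m⁻¹·s⁻²
Only (a) matches kg·s⁻².

(a)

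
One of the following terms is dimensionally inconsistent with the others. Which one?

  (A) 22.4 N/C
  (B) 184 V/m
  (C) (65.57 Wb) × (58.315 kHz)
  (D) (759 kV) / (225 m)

(C)

Reduce each to base SI dimensions:
  (A) N·C⁻¹ = kg·m·s⁻²·(s·A)⁻¹ = kg·m·s⁻³·A⁻¹
  (B) V·m⁻¹ = J·C⁻¹·m⁻¹ = kg·m·s⁻³·A⁻¹
  (C) [kg·m²·s⁻²·A⁻¹] · [s⁻¹] = kg·m²·s⁻³·A⁻¹
  (D) [kg·m²·s⁻³·A⁻¹] / [m] = kg·m·s⁻³·A⁻¹
All reduce to kg·m·s⁻³·A⁻¹ except (C), which is kg·m²·s⁻³·A⁻¹.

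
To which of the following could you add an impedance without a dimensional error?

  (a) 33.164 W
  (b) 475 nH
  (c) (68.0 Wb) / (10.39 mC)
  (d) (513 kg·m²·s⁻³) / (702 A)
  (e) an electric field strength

Reference: [impedance] = kg·m²·s⁻³·A⁻².
Each option:
  (a) W = J·s⁻¹ = kg·m²·s⁻³
  (b) H = V·s·A⁻¹ = kg·m²·s⁻²·A⁻²
  (c) [kg·m²·s⁻²·A⁻¹] / [s·A] = kg·m²·s⁻³·A⁻²  ← same
  (d) [kg·m²·s⁻³] / [A] = kg·m²·s⁻³·A⁻¹
  (e) [electric field strength] = kg·m·s⁻³·A⁻¹
Only (c) matches kg·m²·s⁻³·A⁻².

(c)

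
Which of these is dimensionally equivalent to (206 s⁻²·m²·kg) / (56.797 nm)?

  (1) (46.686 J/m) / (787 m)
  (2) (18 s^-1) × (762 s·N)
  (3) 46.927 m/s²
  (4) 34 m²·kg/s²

(2)

Reference: [kg·m²·s⁻²] / [m] = kg·m·s⁻².
Each option:
  (1) [kg·m·s⁻²] / [m] = kg·s⁻²
  (2) [s⁻¹] · [kg·m·s⁻¹] = kg·m·s⁻²  ← same
  (3) m·s⁻²
  (4) kg·m²·s⁻²
Only (2) matches kg·m·s⁻².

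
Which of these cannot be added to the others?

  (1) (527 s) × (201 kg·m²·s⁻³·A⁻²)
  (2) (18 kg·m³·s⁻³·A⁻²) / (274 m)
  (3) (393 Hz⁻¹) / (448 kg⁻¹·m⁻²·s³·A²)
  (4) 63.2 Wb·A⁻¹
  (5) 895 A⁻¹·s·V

Work out the base dimensions of each:
  (1) [s] · [kg·m²·s⁻³·A⁻²] = kg·m²·s⁻²·A⁻²
  (2) [kg·m³·s⁻³·A⁻²] / [m] = kg·m²·s⁻³·A⁻²
  (3) [s] / [kg⁻¹·m⁻²·s³·A²] = kg·m²·s⁻²·A⁻²
  (4) Wb·A⁻¹ = V·s·A⁻¹ = kg·m²·s⁻²·A⁻²
  (5) V·s·A⁻¹ = J·C⁻¹·s·A⁻¹ = kg·m²·s⁻²·A⁻²
All reduce to kg·m²·s⁻²·A⁻² except (2), which is kg·m²·s⁻³·A⁻².

(2)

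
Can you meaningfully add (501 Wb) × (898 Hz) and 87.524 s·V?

In SI base units:
  (501 Wb) × (898 Hz):  [kg·m²·s⁻²·A⁻¹] · [s⁻¹] = kg·m²·s⁻³·A⁻¹
  87.524 s·V:  V·s = J·C⁻¹·s = kg·m²·s⁻²·A⁻¹
kg·m²·s⁻³·A⁻¹ ≠ kg·m²·s⁻²·A⁻¹, so they cannot be added.

No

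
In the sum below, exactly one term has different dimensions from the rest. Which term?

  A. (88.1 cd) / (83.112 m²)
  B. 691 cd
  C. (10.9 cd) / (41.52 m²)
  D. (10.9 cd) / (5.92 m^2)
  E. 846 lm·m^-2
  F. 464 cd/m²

Dimensions:
  A. [cd] / [m²] = m⁻²·cd
  B. cd
  C. [cd] / [m²] = m⁻²·cd
  D. [cd] / [m²] = m⁻²·cd
  E. lm·m⁻² = cd·m⁻² = m⁻²·cd
  F. cd·m⁻² = m⁻²·cd
All reduce to m⁻²·cd except B., which is cd.

B.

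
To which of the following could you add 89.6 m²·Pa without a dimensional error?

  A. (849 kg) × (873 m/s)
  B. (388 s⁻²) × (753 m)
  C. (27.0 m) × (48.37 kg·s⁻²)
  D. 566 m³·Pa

C.

Reference: Pa·m² = N·m⁻²·m² = kg·m·s⁻².
Each option:
  A. [kg] · [m·s⁻¹] = kg·m·s⁻¹
  B. [s⁻²] · [m] = m·s⁻²
  C. [m] · [kg·s⁻²] = kg·m·s⁻²  ← same
  D. Pa·m³ = N·m⁻²·m³ = kg·m²·s⁻²
Only C. matches kg·m·s⁻².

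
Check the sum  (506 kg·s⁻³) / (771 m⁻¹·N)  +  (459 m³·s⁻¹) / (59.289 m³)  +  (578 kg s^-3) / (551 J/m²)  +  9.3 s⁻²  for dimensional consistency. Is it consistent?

Work out the base dimensions of each:
  (506 kg·s⁻³) / (771 m⁻¹·N):  [kg·s⁻³] / [kg·s⁻²] = s⁻¹
  (459 m³·s⁻¹) / (59.289 m³):  [m³·s⁻¹] / [m³] = s⁻¹
  (578 kg s^-3) / (551 J/m²):  [kg·s⁻³] / [kg·s⁻²] = s⁻¹
  9.3 s⁻²:  s⁻²
The terms do not share a single dimension (s⁻² vs s⁻¹).

No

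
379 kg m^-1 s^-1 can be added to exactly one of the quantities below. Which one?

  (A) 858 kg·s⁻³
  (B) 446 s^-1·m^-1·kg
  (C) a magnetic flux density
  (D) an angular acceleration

Reference: kg·m⁻¹·s⁻¹.
Each option:
  (A) kg·s⁻³
  (B) kg·m⁻¹·s⁻¹  ← same
  (C) [magnetic flux density] = kg·s⁻²·A⁻¹
  (D) [angular acceleration] = s⁻²
Only (B) matches kg·m⁻¹·s⁻¹.

(B)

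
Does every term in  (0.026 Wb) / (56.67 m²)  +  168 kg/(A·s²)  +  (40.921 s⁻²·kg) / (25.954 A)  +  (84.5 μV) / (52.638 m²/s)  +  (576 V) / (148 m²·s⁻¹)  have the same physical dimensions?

Yes

Work out the base dimensions of each:
  (0.026 Wb) / (56.67 m²):  [kg·m²·s⁻²·A⁻¹] / [m²] = kg·s⁻²·A⁻¹
  168 kg/(A·s²):  kg·s⁻²·A⁻¹
  (40.921 s⁻²·kg) / (25.954 A):  [kg·s⁻²] / [A] = kg·s⁻²·A⁻¹
  (84.5 μV) / (52.638 m²/s):  [kg·m²·s⁻³·A⁻¹] / [m²·s⁻¹] = kg·s⁻²·A⁻¹
  (576 V) / (148 m²·s⁻¹):  [kg·m²·s⁻³·A⁻¹] / [m²·s⁻¹] = kg·s⁻²·A⁻¹
Every term reduces to kg·s⁻²·A⁻¹.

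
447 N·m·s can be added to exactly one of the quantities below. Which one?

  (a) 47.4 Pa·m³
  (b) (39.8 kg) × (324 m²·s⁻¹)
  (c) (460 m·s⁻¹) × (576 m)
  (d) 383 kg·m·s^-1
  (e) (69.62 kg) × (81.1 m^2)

Reference: N·m·s = kg·m·s⁻²·m·s = kg·m²·s⁻¹.
Each option:
  (a) Pa·m³ = N·m⁻²·m³ = kg·m²·s⁻²
  (b) [kg] · [m²·s⁻¹] = kg·m²·s⁻¹  ← same
  (c) [m·s⁻¹] · [m] = m²·s⁻¹
  (d) kg·m·s⁻¹
  (e) [kg] · [m²] = kg·m²
Only (b) matches kg·m²·s⁻¹.

(b)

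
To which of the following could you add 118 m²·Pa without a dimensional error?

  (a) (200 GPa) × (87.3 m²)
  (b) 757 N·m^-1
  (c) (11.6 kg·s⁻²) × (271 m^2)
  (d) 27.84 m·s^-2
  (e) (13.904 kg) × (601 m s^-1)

(a)

Reference: Pa·m² = N·m⁻²·m² = kg·m·s⁻².
Each option:
  (a) [kg·m⁻¹·s⁻²] · [m²] = kg·m·s⁻²  ← same
  (b) N·m⁻¹ = kg·m·s⁻²·m⁻¹ = kg·s⁻²
  (c) [kg·s⁻²] · [m²] = kg·m²·s⁻²
  (d) m·s⁻²
  (e) [kg] · [m·s⁻¹] = kg·m·s⁻¹
Only (a) matches kg·m·s⁻².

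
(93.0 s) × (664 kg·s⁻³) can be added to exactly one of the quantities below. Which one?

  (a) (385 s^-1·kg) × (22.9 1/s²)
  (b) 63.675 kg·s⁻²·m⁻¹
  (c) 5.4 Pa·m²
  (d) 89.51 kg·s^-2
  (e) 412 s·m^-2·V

Reference: [s] · [kg·s⁻³] = kg·s⁻².
Each option:
  (a) [kg·s⁻¹] · [s⁻²] = kg·s⁻³
  (b) kg·m⁻¹·s⁻²
  (c) Pa·m² = N·m⁻²·m² = kg·m·s⁻²
  (d) kg·s⁻²  ← same
  (e) V·s·m⁻² = J·C⁻¹·s·m⁻² = kg·s⁻²·A⁻¹
Only (d) matches kg·s⁻².

(d)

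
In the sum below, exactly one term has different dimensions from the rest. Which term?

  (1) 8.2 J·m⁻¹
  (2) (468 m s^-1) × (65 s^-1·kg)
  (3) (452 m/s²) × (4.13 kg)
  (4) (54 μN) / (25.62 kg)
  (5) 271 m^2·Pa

In SI base units:
  (1) J·m⁻¹ = N·m·m⁻¹ = kg·m·s⁻²
  (2) [m·s⁻¹] · [kg·s⁻¹] = kg·m·s⁻²
  (3) [m·s⁻²] · [kg] = kg·m·s⁻²
  (4) [kg·m·s⁻²] / [kg] = m·s⁻²
  (5) Pa·m² = N·m⁻²·m² = kg·m·s⁻²
All reduce to kg·m·s⁻² except (4), which is m·s⁻².

(4)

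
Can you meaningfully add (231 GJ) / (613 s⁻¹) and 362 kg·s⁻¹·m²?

Dimensions:
  (231 GJ) / (613 s⁻¹):  [kg·m²·s⁻²] / [s⁻¹] = kg·m²·s⁻¹
  362 kg·s⁻¹·m²:  kg·m²·s⁻¹
Both are kg·m²·s⁻¹, so they have the same dimensions and can be added.

Yes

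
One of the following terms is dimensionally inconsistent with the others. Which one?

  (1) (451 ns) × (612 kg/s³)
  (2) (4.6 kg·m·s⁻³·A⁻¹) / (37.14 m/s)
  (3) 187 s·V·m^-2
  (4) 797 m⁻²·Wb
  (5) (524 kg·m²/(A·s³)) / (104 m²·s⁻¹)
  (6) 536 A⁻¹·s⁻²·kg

Work out the base dimensions of each:
  (1) [s] · [kg·s⁻³] = kg·s⁻²
  (2) [kg·m·s⁻³·A⁻¹] / [m·s⁻¹] = kg·s⁻²·A⁻¹
  (3) V·s·m⁻² = J·C⁻¹·s·m⁻² = kg·s⁻²·A⁻¹
  (4) Wb·m⁻² = V·s·m⁻² = kg·s⁻²·A⁻¹
  (5) [kg·m²·s⁻³·A⁻¹] / [m²·s⁻¹] = kg·s⁻²·A⁻¹
  (6) kg·s⁻²·A⁻¹
All reduce to kg·s⁻²·A⁻¹ except (1), which is kg·s⁻².

(1)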